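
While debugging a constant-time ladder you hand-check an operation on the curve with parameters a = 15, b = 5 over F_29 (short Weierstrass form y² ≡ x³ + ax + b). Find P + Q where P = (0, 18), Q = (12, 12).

(10, 16)

(0, 18) + (12, 12). λ = (12 - 18)/(12 - 0) ≡ 23/12 mod 29. 12⁻¹ ≡ 17 (mod 29) since 12·17 = 204 ≡ 1, so λ ≡ 14.
  x = λ² - 0 - 12 = 196 - 12 ≡ 10; y = λ·(0 - 10) - 18 ≡ 16. → (10, 16)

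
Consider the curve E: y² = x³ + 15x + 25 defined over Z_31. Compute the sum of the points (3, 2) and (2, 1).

(3, 2) + (2, 1). λ = (1 - 2)/(2 - 3) ≡ 30/30 mod 31. 30⁻¹ ≡ 30 (mod 31) since 30·30 = 900 ≡ 1, so λ ≡ 1.
  x = λ² - 3 - 2 = 1 - 5 ≡ 27; y = λ·(3 - 27) - 2 ≡ 5. → (27, 5)

(27, 5)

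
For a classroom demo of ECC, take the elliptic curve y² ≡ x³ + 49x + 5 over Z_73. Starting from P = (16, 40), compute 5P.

(57, 4)

Repeated addition: build up to 5P.
2P: tangent at (16, 40): λ = (3·16² + 49)/(2·40) ≡ 14/7. 7⁻¹ ≡ 21 (mod 73) since 7·21 = 147 ≡ 1, so λ ≡ 14·21 ≡ 2.
  x = λ² - 16 - 16 = 4 - 32 ≡ 45; y = λ·(16 - 45) - 40 ≡ 48. → (45, 48)
3P: (45, 48) + (16, 40). λ = (40 - 48)/(16 - 45) ≡ 65/44 mod 73. 44⁻¹ ≡ 5 (mod 73), so λ ≡ 33.
  x = λ² - 45 - 16 = 1089 - 61 ≡ 6; y = λ·(45 - 6) - 48 ≡ 71. → (6, 71)
4P: (6, 71) + (16, 40). λ = (40 - 71)/(16 - 6) ≡ 42/10 mod 73. 10⁻¹ ≡ 22 (mod 73) since 10·22 = 220 ≡ 1, so λ ≡ 48.
  x = λ² - 6 - 16 = 2304 - 22 ≡ 19; y = λ·(6 - 19) - 71 ≡ 35. → (19, 35)
5P: (19, 35) + (16, 40). λ = (40 - 35)/(16 - 19) ≡ 5/70 mod 73. 70⁻¹ ≡ 24 (mod 73) since 70·24 = 1680 ≡ 1, so λ ≡ 47.
  x = λ² - 19 - 16 = 2209 - 35 ≡ 57; y = λ·(19 - 57) - 35 ≡ 4. → (57, 4)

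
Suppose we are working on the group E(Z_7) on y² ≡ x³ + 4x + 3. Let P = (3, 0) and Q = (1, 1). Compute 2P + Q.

(1, 1)

First 2P:
Repeated addition: build up to 2P.
2P: (3, 0) + (3, 0): same x and y₁ ≡ -y₂, so the sum is the point at infinity.
2P = the point at infinity.
Finally 2P + Q:
the point at infinity + (1, 1) = (1, 1) (identity).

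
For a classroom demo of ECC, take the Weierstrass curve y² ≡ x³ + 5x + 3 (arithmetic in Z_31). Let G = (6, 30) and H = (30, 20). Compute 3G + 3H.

(29, 27)

First 3G:
Repeated addition: build up to 3G.
2G: tangent at (6, 30): λ = (3·6² + 5)/(2·30) ≡ 20/29. 29⁻¹ ≡ 15 (mod 31) since 29·15 = 435 ≡ 1, so λ ≡ 20·15 ≡ 21.
  x = λ² - 6 - 6 = 441 - 12 ≡ 26; y = λ·(6 - 26) - 30 ≡ 15. → (26, 15)
3G: (26, 15) + (6, 30). λ = (30 - 15)/(6 - 26) ≡ 15/11 mod 31. 11⁻¹ ≡ 17 (mod 31), so λ ≡ 7.
  x = λ² - 26 - 6 = 49 - 32 ≡ 17; y = λ·(26 - 17) - 15 ≡ 17. → (17, 17)
3G = (17, 17).
Next 3H:
Repeated addition: build up to 3H.
2H: tangent at (30, 20): λ = (3·30² + 5)/(2·20) ≡ 8/9. 9⁻¹ ≡ 7 (mod 31) since 9·7 = 63 ≡ 1, so λ ≡ 8·7 ≡ 25.
  x = λ² - 30 - 30 = 625 - 60 ≡ 7; y = λ·(30 - 7) - 20 ≡ 28. → (7, 28)
3H: (7, 28) + (30, 20). λ = (20 - 28)/(30 - 7) ≡ 23/23 mod 31. 23⁻¹ ≡ 27 (mod 31) since 23·27 = 621 ≡ 1, so λ ≡ 1.
  x = λ² - 7 - 30 = 1 - 37 ≡ 26; y = λ·(7 - 26) - 28 ≡ 15. → (26, 15)
3H = (26, 15).
Finally 3G + 3H:
(17, 17) + (26, 15). λ = (15 - 17)/(26 - 17) ≡ 29/9 mod 31. 9⁻¹ ≡ 7 (mod 31) since 9·7 = 63 ≡ 1, so λ ≡ 17.
  x = λ² - 17 - 26 = 289 - 43 ≡ 29; y = λ·(17 - 29) - 17 ≡ 27. → (29, 27)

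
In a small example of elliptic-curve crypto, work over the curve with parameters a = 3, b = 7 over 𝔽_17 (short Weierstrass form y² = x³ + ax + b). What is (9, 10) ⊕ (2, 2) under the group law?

(8, 13)

(9, 10) + (2, 2). λ = (2 - 10)/(2 - 9) ≡ 9/10 mod 17. 10⁻¹ ≡ 12 (mod 17), so λ ≡ 6.
  x = λ² - 9 - 2 = 36 - 11 ≡ 8; y = λ·(9 - 8) - 10 ≡ 13. → (8, 13)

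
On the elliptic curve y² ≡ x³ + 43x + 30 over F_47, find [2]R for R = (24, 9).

(1, 11)

tangent at (24, 9): λ = (3·24² + 43)/(2·9) ≡ 32/18. 18⁻¹ ≡ 34 (mod 47) since 18·34 = 612 ≡ 1, so λ ≡ 32·34 ≡ 7.
  x = λ² - 24 - 24 = 49 - 48 ≡ 1; y = λ·(24 - 1) - 9 ≡ 11. → (1, 11)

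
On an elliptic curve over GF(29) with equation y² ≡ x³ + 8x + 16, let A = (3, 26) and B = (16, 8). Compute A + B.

(9, 18)

(3, 26) + (16, 8). λ = (8 - 26)/(16 - 3) ≡ 11/13 mod 29. 13⁻¹ ≡ 9 (mod 29) since 13·9 = 117 ≡ 1, so λ ≡ 12.
  x = λ² - 3 - 16 = 144 - 19 ≡ 9; y = λ·(3 - 9) - 26 ≡ 18. → (9, 18)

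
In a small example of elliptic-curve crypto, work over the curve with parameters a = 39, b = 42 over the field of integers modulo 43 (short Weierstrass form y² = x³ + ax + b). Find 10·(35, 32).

(38, 18)

Write Q = (35, 32).
Double-and-add on 10 = (1010)₂. Start with Q = (35, 32) for the leading 1-bit.
double: tangent at (35, 32): λ = (3·35² + 39)/(2·32) ≡ 16/21. 21⁻¹ ≡ 41 (mod 43), so λ ≡ 16·41 ≡ 11.
  x = λ² - 35 - 35 = 121 - 70 ≡ 8; y = λ·(35 - 8) - 32 ≡ 7. → (8, 7)
double: tangent at (8, 7): λ = (3·8² + 39)/(2·7) ≡ 16/14. 14⁻¹ ≡ 40 (mod 43) since 14·40 = 560 ≡ 1, so λ ≡ 16·40 ≡ 38.
  x = λ² - 8 - 8 = 1444 - 16 ≡ 9; y = λ·(8 - 9) - 7 ≡ 41. → (9, 41)
add Q: (9, 41) + (35, 32). λ = (32 - 41)/(35 - 9) ≡ 34/26 mod 43. 26⁻¹ ≡ 5 (mod 43), so λ ≡ 41.
  x = λ² - 9 - 35 = 1681 - 44 ≡ 3; y = λ·(9 - 3) - 41 ≡ 33. → (3, 33)
double: tangent at (3, 33): λ = (3·3² + 39)/(2·33) ≡ 23/23. 23⁻¹ ≡ 15 (mod 43), so λ ≡ 23·15 ≡ 1.
  x = λ² - 3 - 3 = 1 - 6 ≡ 38; y = λ·(3 - 38) - 33 ≡ 18. → (38, 18)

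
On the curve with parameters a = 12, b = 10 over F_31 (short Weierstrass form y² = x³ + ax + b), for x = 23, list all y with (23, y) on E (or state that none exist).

x³ + 12x + 10 = 12453 ≡ 22 (mod 31).
22 is a non-residue mod 31; no y exists.

none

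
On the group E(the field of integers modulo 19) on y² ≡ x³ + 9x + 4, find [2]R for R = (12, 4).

tangent at (12, 4): λ = (3·12² + 9)/(2·4) ≡ 4/8. 8⁻¹ ≡ 12 (mod 19), so λ ≡ 4·12 ≡ 10.
  x = λ² - 12 - 12 = 100 - 24 ≡ 0; y = λ·(12 - 0) - 4 ≡ 2. → (0, 2)

(0, 2)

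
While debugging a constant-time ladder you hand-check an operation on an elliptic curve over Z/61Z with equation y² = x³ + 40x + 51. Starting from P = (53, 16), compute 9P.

(50, 7)

Repeated addition: build up to 9P.
2P: tangent at (53, 16): λ = (3·53² + 40)/(2·16) ≡ 49/32. 32⁻¹ ≡ 21 (mod 61), so λ ≡ 49·21 ≡ 53.
  x = λ² - 53 - 53 = 2809 - 106 ≡ 19; y = λ·(53 - 19) - 16 ≡ 17. → (19, 17)
3P: (19, 17) + (53, 16). λ = (16 - 17)/(53 - 19) ≡ 60/34 mod 61. 34⁻¹ ≡ 9 (mod 61), so λ ≡ 52.
  x = λ² - 19 - 53 = 2704 - 72 ≡ 9; y = λ·(19 - 9) - 17 ≡ 15. → (9, 15)
4P: (9, 15) + (53, 16). λ = (16 - 15)/(53 - 9) ≡ 1/44 mod 61. 44⁻¹ ≡ 43 (mod 61) since 44·43 = 1892 ≡ 1, so λ ≡ 43.
  x = λ² - 9 - 53 = 1849 - 62 ≡ 18; y = λ·(9 - 18) - 15 ≡ 25. → (18, 25)
5P: (18, 25) + (53, 16). λ = (16 - 25)/(53 - 18) ≡ 52/35 mod 61. 35⁻¹ ≡ 7 (mod 61) since 35·7 = 245 ≡ 1, so λ ≡ 59.
  x = λ² - 18 - 53 = 3481 - 71 ≡ 55; y = λ·(18 - 55) - 25 ≡ 49. → (55, 49)
6P: (55, 49) + (53, 16). λ = (16 - 49)/(53 - 55) ≡ 28/59 mod 61. 59⁻¹ ≡ 30 (mod 61), so λ ≡ 47.
  x = λ² - 55 - 53 = 2209 - 108 ≡ 27; y = λ·(55 - 27) - 49 ≡ 47. → (27, 47)
7P: (27, 47) + (53, 16). λ = (16 - 47)/(53 - 27) ≡ 30/26 mod 61. 26⁻¹ ≡ 54 (mod 61), so λ ≡ 34.
  x = λ² - 27 - 53 = 1156 - 80 ≡ 39; y = λ·(27 - 39) - 47 ≡ 33. → (39, 33)
8P: (39, 33) + (53, 16). λ = (16 - 33)/(53 - 39) ≡ 44/14 mod 61. 14⁻¹ ≡ 48 (mod 61) since 14·48 = 672 ≡ 1, so λ ≡ 38.
  x = λ² - 39 - 53 = 1444 - 92 ≡ 10; y = λ·(39 - 10) - 33 ≡ 32. → (10, 32)
9P: (10, 32) + (53, 16). λ = (16 - 32)/(53 - 10) ≡ 45/43 mod 61. 43⁻¹ ≡ 44 (mod 61) since 43·44 = 1892 ≡ 1, so λ ≡ 28.
  x = λ² - 10 - 53 = 784 - 63 ≡ 50; y = λ·(10 - 50) - 32 ≡ 7. → (50, 7)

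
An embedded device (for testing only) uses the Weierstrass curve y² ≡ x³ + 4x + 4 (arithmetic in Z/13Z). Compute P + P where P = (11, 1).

tangent at (11, 1): λ = (3·11² + 4)/(2·1) ≡ 3/2. 2⁻¹ ≡ 7 (mod 13), so λ ≡ 3·7 ≡ 8.
  x = λ² - 11 - 11 = 64 - 22 ≡ 3; y = λ·(11 - 3) - 1 ≡ 11. → (3, 11)

(3, 11)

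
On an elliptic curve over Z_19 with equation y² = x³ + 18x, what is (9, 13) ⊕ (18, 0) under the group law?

(9, 13) + (18, 0). λ = (0 - 13)/(18 - 9) ≡ 6/9 mod 19. 9⁻¹ ≡ 17 (mod 19) since 9·17 = 153 ≡ 1, so λ ≡ 7.
  x = λ² - 9 - 18 = 49 - 27 ≡ 3; y = λ·(9 - 3) - 13 ≡ 10. → (3, 10)

(3, 10)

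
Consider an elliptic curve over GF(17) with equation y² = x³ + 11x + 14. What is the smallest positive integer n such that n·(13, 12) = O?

2P: tangent at (13, 12): λ = (3·13² + 11)/(2·12) ≡ 8/7. 7⁻¹ ≡ 5 (mod 17) since 7·5 = 35 ≡ 1, so λ ≡ 8·5 ≡ 6.
  x = λ² - 13 - 13 = 36 - 26 ≡ 10; y = λ·(13 - 10) - 12 ≡ 6. → (10, 6)
3P: (10, 6) + (13, 12). λ = (12 - 6)/(13 - 10) ≡ 6/3 mod 17. 3⁻¹ ≡ 6 (mod 17), so λ ≡ 2.
  x = λ² - 10 - 13 = 4 - 23 ≡ 15; y = λ·(10 - 15) - 6 ≡ 1. → (15, 1)
4P: (15, 1) + (13, 12). λ = (12 - 1)/(13 - 15) ≡ 11/15 mod 17. 15⁻¹ ≡ 8 (mod 17), so λ ≡ 3.
  x = λ² - 15 - 13 = 9 - 28 ≡ 15; y = λ·(15 - 15) - 1 ≡ 16. → (15, 16)
5P: (15, 16) + (13, 12). λ = (12 - 16)/(13 - 15) ≡ 13/15 mod 17. 15⁻¹ ≡ 8 (mod 17), so λ ≡ 2.
  x = λ² - 15 - 13 = 4 - 28 ≡ 10; y = λ·(15 - 10) - 16 ≡ 11. → (10, 11)
6P: (10, 11) + (13, 12). λ = (12 - 11)/(13 - 10) ≡ 1/3 mod 17. 3⁻¹ ≡ 6 (mod 17) since 3·6 = 18 ≡ 1, so λ ≡ 6.
  x = λ² - 10 - 13 = 36 - 23 ≡ 13; y = λ·(10 - 13) - 11 ≡ 5. → (13, 5)
7P: (13, 5) + (13, 12): same x and y₁ ≡ -y₂, so the sum is O.
7P = O, so the order is 7.

7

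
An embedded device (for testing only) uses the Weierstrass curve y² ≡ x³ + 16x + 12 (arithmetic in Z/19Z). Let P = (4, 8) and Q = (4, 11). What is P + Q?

The two points share x = 4 and their y-coordinates satisfy 8 + 11 ≡ 0 (mod 19), so they are inverses. Their sum is 𝒪.

O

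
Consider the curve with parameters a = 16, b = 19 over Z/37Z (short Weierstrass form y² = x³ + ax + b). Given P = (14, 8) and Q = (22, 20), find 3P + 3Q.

First 3P:
Repeated addition: build up to 3P.
2P: tangent at (14, 8): λ = (3·14² + 16)/(2·8) ≡ 12/16. 16⁻¹ ≡ 7 (mod 37) since 16·7 = 112 ≡ 1, so λ ≡ 12·7 ≡ 10.
  x = λ² - 14 - 14 = 100 - 28 ≡ 35; y = λ·(14 - 35) - 8 ≡ 4. → (35, 4)
3P: (35, 4) + (14, 8). λ = (8 - 4)/(14 - 35) ≡ 4/16 mod 37. 16⁻¹ ≡ 7 (mod 37), so λ ≡ 28.
  x = λ² - 35 - 14 = 784 - 49 ≡ 32; y = λ·(35 - 32) - 4 ≡ 6. → (32, 6)
3P = (32, 6).
Next 3Q:
Repeated addition: build up to 3Q.
2Q: tangent at (22, 20): λ = (3·22² + 16)/(2·20) ≡ 25/3. 3⁻¹ ≡ 25 (mod 37) since 3·25 = 75 ≡ 1, so λ ≡ 25·25 ≡ 33.
  x = λ² - 22 - 22 = 1089 - 44 ≡ 9; y = λ·(22 - 9) - 20 ≡ 2. → (9, 2)
3Q: (9, 2) + (22, 20). λ = (20 - 2)/(22 - 9) ≡ 18/13 mod 37. 13⁻¹ ≡ 20 (mod 37), so λ ≡ 27.
  x = λ² - 9 - 22 = 729 - 31 ≡ 32; y = λ·(9 - 32) - 2 ≡ 6. → (32, 6)
3Q = (32, 6).
Finally 3P + 3Q:
tangent at (32, 6): λ = (3·32² + 16)/(2·6) ≡ 17/12. 12⁻¹ ≡ 34 (mod 37), so λ ≡ 17·34 ≡ 23.
  x = λ² - 32 - 32 = 529 - 64 ≡ 21; y = λ·(32 - 21) - 6 ≡ 25. → (21, 25)

(21, 25)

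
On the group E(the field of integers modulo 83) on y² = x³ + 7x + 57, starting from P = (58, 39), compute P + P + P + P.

(55, 30)

Repeated addition: build up to 4P.
2P: tangent at (58, 39): λ = (3·58² + 7)/(2·39) ≡ 56/78. 78⁻¹ ≡ 33 (mod 83), so λ ≡ 56·33 ≡ 22.
  x = λ² - 58 - 58 = 484 - 116 ≡ 36; y = λ·(58 - 36) - 39 ≡ 30. → (36, 30)
3P: (36, 30) + (58, 39). λ = (39 - 30)/(58 - 36) ≡ 9/22 mod 83. 22⁻¹ ≡ 34 (mod 83), so λ ≡ 57.
  x = λ² - 36 - 58 = 3249 - 94 ≡ 1; y = λ·(36 - 1) - 30 ≡ 56. → (1, 56)
4P: (1, 56) + (58, 39). λ = (39 - 56)/(58 - 1) ≡ 66/57 mod 83. 57⁻¹ ≡ 67 (mod 83), so λ ≡ 23.
  x = λ² - 1 - 58 = 529 - 59 ≡ 55; y = λ·(1 - 55) - 56 ≡ 30. → (55, 30)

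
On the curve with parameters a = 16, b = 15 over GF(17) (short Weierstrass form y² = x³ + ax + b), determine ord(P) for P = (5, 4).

5

2P: tangent at (5, 4): λ = (3·5² + 16)/(2·4) ≡ 6/8. 8⁻¹ ≡ 15 (mod 17), so λ ≡ 6·15 ≡ 5.
  x = λ² - 5 - 5 = 25 - 10 ≡ 15; y = λ·(5 - 15) - 4 ≡ 14. → (15, 14)
3P: (15, 14) + (5, 4). λ = (4 - 14)/(5 - 15) ≡ 7/7 mod 17. 7⁻¹ ≡ 5 (mod 17), so λ ≡ 1.
  x = λ² - 15 - 5 = 1 - 20 ≡ 15; y = λ·(15 - 15) - 14 ≡ 3. → (15, 3)
4P: (15, 3) + (5, 4). λ = (4 - 3)/(5 - 15) ≡ 1/7 mod 17. 7⁻¹ ≡ 5 (mod 17) since 7·5 = 35 ≡ 1, so λ ≡ 5.
  x = λ² - 15 - 5 = 25 - 20 ≡ 5; y = λ·(15 - 5) - 3 ≡ 13. → (5, 13)
5P: (5, 13) + (5, 4): same x and y₁ ≡ -y₂, so the sum is the point at infinity.
5P = the point at infinity, so the order is 5.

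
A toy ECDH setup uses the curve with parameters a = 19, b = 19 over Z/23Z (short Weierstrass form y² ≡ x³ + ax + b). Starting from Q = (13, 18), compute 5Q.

Double-and-add on 5 = (101)₂. Start with Q = (13, 18) for the leading 1-bit.
double: tangent at (13, 18): λ = (3·13² + 19)/(2·18) ≡ 20/13. 13⁻¹ ≡ 16 (mod 23) since 13·16 = 208 ≡ 1, so λ ≡ 20·16 ≡ 21.
  x = λ² - 13 - 13 = 441 - 26 ≡ 1; y = λ·(13 - 1) - 18 ≡ 4. → (1, 4)
double: tangent at (1, 4): λ = (3·1² + 19)/(2·4) ≡ 22/8. 8⁻¹ ≡ 3 (mod 23), so λ ≡ 22·3 ≡ 20.
  x = λ² - 1 - 1 = 400 - 2 ≡ 7; y = λ·(1 - 7) - 4 ≡ 14. → (7, 14)
add Q: (7, 14) + (13, 18). λ = (18 - 14)/(13 - 7) ≡ 4/6 mod 23. 6⁻¹ ≡ 4 (mod 23) since 6·4 = 24 ≡ 1, so λ ≡ 16.
  x = λ² - 7 - 13 = 256 - 20 ≡ 6; y = λ·(7 - 6) - 14 ≡ 2. → (6, 2)

(6, 2)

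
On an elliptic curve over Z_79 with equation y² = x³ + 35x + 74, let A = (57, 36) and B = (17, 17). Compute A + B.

(57, 36) + (17, 17). λ = (17 - 36)/(17 - 57) ≡ 60/39 mod 79. 39⁻¹ ≡ 77 (mod 79) since 39·77 = 3003 ≡ 1, so λ ≡ 38.
  x = λ² - 57 - 17 = 1444 - 74 ≡ 27; y = λ·(57 - 27) - 36 ≡ 77. → (27, 77)

(27, 77)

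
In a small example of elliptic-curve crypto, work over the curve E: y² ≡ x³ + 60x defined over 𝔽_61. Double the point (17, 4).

(14, 31)

tangent at (17, 4): λ = (3·17² + 60)/(2·4) ≡ 12/8. 8⁻¹ ≡ 23 (mod 61), so λ ≡ 12·23 ≡ 32.
  x = λ² - 17 - 17 = 1024 - 34 ≡ 14; y = λ·(17 - 14) - 4 ≡ 31. → (14, 31)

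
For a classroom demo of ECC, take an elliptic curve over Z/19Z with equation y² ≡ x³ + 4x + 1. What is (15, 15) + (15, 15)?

(17, 17)

tangent at (15, 15): λ = (3·15² + 4)/(2·15) ≡ 14/11. 11⁻¹ ≡ 7 (mod 19), so λ ≡ 14·7 ≡ 3.
  x = λ² - 15 - 15 = 9 - 30 ≡ 17; y = λ·(15 - 17) - 15 ≡ 17. → (17, 17)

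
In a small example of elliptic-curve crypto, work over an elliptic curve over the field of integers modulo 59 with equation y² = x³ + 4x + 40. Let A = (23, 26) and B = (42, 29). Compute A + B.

(23, 26) + (42, 29). λ = (29 - 26)/(42 - 23) ≡ 3/19 mod 59. 19⁻¹ ≡ 28 (mod 59) since 19·28 = 532 ≡ 1, so λ ≡ 25.
  x = λ² - 23 - 42 = 625 - 65 ≡ 29; y = λ·(23 - 29) - 26 ≡ 1. → (29, 1)

(29, 1)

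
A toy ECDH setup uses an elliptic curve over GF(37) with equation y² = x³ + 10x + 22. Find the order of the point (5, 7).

2P: tangent at (5, 7): λ = (3·5² + 10)/(2·7) ≡ 11/14. 14⁻¹ ≡ 8 (mod 37), so λ ≡ 11·8 ≡ 14.
  x = λ² - 5 - 5 = 196 - 10 ≡ 1; y = λ·(5 - 1) - 7 ≡ 12. → (1, 12)
3P: (1, 12) + (5, 7). λ = (7 - 12)/(5 - 1) ≡ 32/4 mod 37. 4⁻¹ ≡ 28 (mod 37) since 4·28 = 112 ≡ 1, so λ ≡ 8.
  x = λ² - 1 - 5 = 64 - 6 ≡ 21; y = λ·(1 - 21) - 12 ≡ 13. → (21, 13)
4P: (21, 13) + (5, 7). λ = (7 - 13)/(5 - 21) ≡ 31/21 mod 37. 21⁻¹ ≡ 30 (mod 37) since 21·30 = 630 ≡ 1, so λ ≡ 5.
  x = λ² - 21 - 5 = 25 - 26 ≡ 36; y = λ·(21 - 36) - 13 ≡ 23. → (36, 23)
5P: (36, 23) + (5, 7). λ = (7 - 23)/(5 - 36) ≡ 21/6 mod 37. 6⁻¹ ≡ 31 (mod 37), so λ ≡ 22.
  x = λ² - 36 - 5 = 484 - 41 ≡ 36; y = λ·(36 - 36) - 23 ≡ 14. → (36, 14)
6P: (36, 14) + (5, 7). λ = (7 - 14)/(5 - 36) ≡ 30/6 mod 37. 6⁻¹ ≡ 31 (mod 37) since 6·31 = 186 ≡ 1, so λ ≡ 5.
  x = λ² - 36 - 5 = 25 - 41 ≡ 21; y = λ·(36 - 21) - 14 ≡ 24. → (21, 24)
7P: (21, 24) + (5, 7). λ = (7 - 24)/(5 - 21) ≡ 20/21 mod 37. 21⁻¹ ≡ 30 (mod 37) since 21·30 = 630 ≡ 1, so λ ≡ 8.
  x = λ² - 21 - 5 = 64 - 26 ≡ 1; y = λ·(21 - 1) - 24 ≡ 25. → (1, 25)
8P: (1, 25) + (5, 7). λ = (7 - 25)/(5 - 1) ≡ 19/4 mod 37. 4⁻¹ ≡ 28 (mod 37) since 4·28 = 112 ≡ 1, so λ ≡ 14.
  x = λ² - 1 - 5 = 196 - 6 ≡ 5; y = λ·(1 - 5) - 25 ≡ 30. → (5, 30)
9P: (5, 30) + (5, 7): same x and y₁ ≡ -y₂, so the sum is O.
9P = O, so the order is 9.

9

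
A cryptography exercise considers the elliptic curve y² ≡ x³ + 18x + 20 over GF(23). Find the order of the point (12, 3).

2P: tangent at (12, 3): λ = (3·12² + 18)/(2·3) ≡ 13/6. 6⁻¹ ≡ 4 (mod 23) since 6·4 = 24 ≡ 1, so λ ≡ 13·4 ≡ 6.
  x = λ² - 12 - 12 = 36 - 24 ≡ 12; y = λ·(12 - 12) - 3 ≡ 20. → (12, 20)
3P: (12, 20) + (12, 3): same x and y₁ ≡ -y₂, so the sum is O.
3P = O, so the order is 3.

3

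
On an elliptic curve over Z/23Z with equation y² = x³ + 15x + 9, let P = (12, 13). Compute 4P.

Double-and-add on 4 = (100)₂. Start with P = (12, 13) for the leading 1-bit.
double: tangent at (12, 13): λ = (3·12² + 15)/(2·13) ≡ 10/3. 3⁻¹ ≡ 8 (mod 23) since 3·8 = 24 ≡ 1, so λ ≡ 10·8 ≡ 11.
  x = λ² - 12 - 12 = 121 - 24 ≡ 5; y = λ·(12 - 5) - 13 ≡ 18. → (5, 18)
double: tangent at (5, 18): λ = (3·5² + 15)/(2·18) ≡ 21/13. 13⁻¹ ≡ 16 (mod 23), so λ ≡ 21·16 ≡ 14.
  x = λ² - 5 - 5 = 196 - 10 ≡ 2; y = λ·(5 - 2) - 18 ≡ 1. → (2, 1)

(2, 1)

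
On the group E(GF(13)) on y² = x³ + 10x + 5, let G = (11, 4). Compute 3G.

(1, 9)

Repeated addition: build up to 3G.
2G: tangent at (11, 4): λ = (3·11² + 10)/(2·4) ≡ 9/8. 8⁻¹ ≡ 5 (mod 13), so λ ≡ 9·5 ≡ 6.
  x = λ² - 11 - 11 = 36 - 22 ≡ 1; y = λ·(11 - 1) - 4 ≡ 4. → (1, 4)
3G: (1, 4) + (11, 4). λ = (4 - 4)/(11 - 1) ≡ 0/10 mod 13. 10⁻¹ ≡ 4 (mod 13), so λ ≡ 0.
  x = λ² - 1 - 11 = 0 - 12 ≡ 1; y = λ·(1 - 1) - 4 ≡ 9. → (1, 9)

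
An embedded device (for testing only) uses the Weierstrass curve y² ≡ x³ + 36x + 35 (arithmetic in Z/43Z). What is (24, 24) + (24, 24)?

tangent at (24, 24): λ = (3·24² + 36)/(2·24) ≡ 1/5. 5⁻¹ ≡ 26 (mod 43), so λ ≡ 1·26 ≡ 26.
  x = λ² - 24 - 24 = 676 - 48 ≡ 26; y = λ·(24 - 26) - 24 ≡ 10. → (26, 10)

(26, 10)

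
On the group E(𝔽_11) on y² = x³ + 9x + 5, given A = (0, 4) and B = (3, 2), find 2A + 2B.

First 2A:
Repeated addition: build up to 2A.
2A: tangent at (0, 4): λ = (3·0² + 9)/(2·4) ≡ 9/8. 8⁻¹ ≡ 7 (mod 11), so λ ≡ 9·7 ≡ 8.
  x = λ² - 0 - 0 = 64 - 0 ≡ 9; y = λ·(0 - 9) - 4 ≡ 1. → (9, 1)
2A = (9, 1).
Next 2B:
Repeated addition: build up to 2B.
2B: tangent at (3, 2): λ = (3·3² + 9)/(2·2) ≡ 3/4. 4⁻¹ ≡ 3 (mod 11), so λ ≡ 3·3 ≡ 9.
  x = λ² - 3 - 3 = 81 - 6 ≡ 9; y = λ·(3 - 9) - 2 ≡ 10. → (9, 10)
2B = (9, 10).
Finally 2A + 2B:
(9, 1) + (9, 10): same x and y₁ ≡ -y₂, so the sum is O.

O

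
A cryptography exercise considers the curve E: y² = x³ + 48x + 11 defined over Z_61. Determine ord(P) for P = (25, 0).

2

2P: (25, 0) + (25, 0): same x and y₁ ≡ -y₂, so the sum is ∞.
2P = ∞, so the order is 2.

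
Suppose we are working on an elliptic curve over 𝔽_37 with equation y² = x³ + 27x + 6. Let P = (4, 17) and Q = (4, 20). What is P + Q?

O

The two points share x = 4 and their y-coordinates satisfy 17 + 20 ≡ 0 (mod 37), so they are inverses. Their sum is 𝒪.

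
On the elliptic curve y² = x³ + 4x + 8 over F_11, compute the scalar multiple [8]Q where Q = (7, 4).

(9, 6)

Double-and-add on 8 = (1000)₂. Start with Q = (7, 4) for the leading 1-bit.
double: tangent at (7, 4): λ = (3·7² + 4)/(2·4) ≡ 8/8. 8⁻¹ ≡ 7 (mod 11) since 8·7 = 56 ≡ 1, so λ ≡ 8·7 ≡ 1.
  x = λ² - 7 - 7 = 1 - 14 ≡ 9; y = λ·(7 - 9) - 4 ≡ 5. → (9, 5)
double: tangent at (9, 5): λ = (3·9² + 4)/(2·5) ≡ 5/10. 10⁻¹ ≡ 10 (mod 11) since 10·10 = 100 ≡ 1, so λ ≡ 5·10 ≡ 6.
  x = λ² - 9 - 9 = 36 - 18 ≡ 7; y = λ·(9 - 7) - 5 ≡ 7. → (7, 7)
double: tangent at (7, 7): λ = (3·7² + 4)/(2·7) ≡ 8/3. 3⁻¹ ≡ 4 (mod 11), so λ ≡ 8·4 ≡ 10.
  x = λ² - 7 - 7 = 100 - 14 ≡ 9; y = λ·(7 - 9) - 7 ≡ 6. → (9, 6)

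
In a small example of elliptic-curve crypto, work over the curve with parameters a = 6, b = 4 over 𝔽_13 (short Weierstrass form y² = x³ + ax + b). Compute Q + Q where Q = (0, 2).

tangent at (0, 2): λ = (3·0² + 6)/(2·2) ≡ 6/4. 4⁻¹ ≡ 10 (mod 13) since 4·10 = 40 ≡ 1, so λ ≡ 6·10 ≡ 8.
  x = λ² - 0 - 0 = 64 - 0 ≡ 12; y = λ·(0 - 12) - 2 ≡ 6. → (12, 6)

(12, 6)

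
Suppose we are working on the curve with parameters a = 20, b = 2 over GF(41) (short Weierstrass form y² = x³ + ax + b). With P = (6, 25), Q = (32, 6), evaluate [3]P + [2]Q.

(13, 32)

First 3P:
Repeated addition: build up to 3P.
2P: tangent at (6, 25): λ = (3·6² + 20)/(2·25) ≡ 5/9. 9⁻¹ ≡ 32 (mod 41), so λ ≡ 5·32 ≡ 37.
  x = λ² - 6 - 6 = 1369 - 12 ≡ 4; y = λ·(6 - 4) - 25 ≡ 8. → (4, 8)
3P: (4, 8) + (6, 25). λ = (25 - 8)/(6 - 4) ≡ 17/2 mod 41. 2⁻¹ ≡ 21 (mod 41), so λ ≡ 29.
  x = λ² - 4 - 6 = 841 - 10 ≡ 11; y = λ·(4 - 11) - 8 ≡ 35. → (11, 35)
3P = (11, 35).
Next 2Q:
Repeated addition: build up to 2Q.
2Q: tangent at (32, 6): λ = (3·32² + 20)/(2·6) ≡ 17/12. 12⁻¹ ≡ 24 (mod 41) since 12·24 = 288 ≡ 1, so λ ≡ 17·24 ≡ 39.
  x = λ² - 32 - 32 = 1521 - 64 ≡ 22; y = λ·(32 - 22) - 6 ≡ 15. → (22, 15)
2Q = (22, 15).
Finally 3P + 2Q:
(11, 35) + (22, 15). λ = (15 - 35)/(22 - 11) ≡ 21/11 mod 41. 11⁻¹ ≡ 15 (mod 41), so λ ≡ 28.
  x = λ² - 11 - 22 = 784 - 33 ≡ 13; y = λ·(11 - 13) - 35 ≡ 32. → (13, 32)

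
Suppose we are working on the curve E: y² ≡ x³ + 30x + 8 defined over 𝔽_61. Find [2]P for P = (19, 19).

tangent at (19, 19): λ = (3·19² + 30)/(2·19) ≡ 15/38. 38⁻¹ ≡ 53 (mod 61), so λ ≡ 15·53 ≡ 2.
  x = λ² - 19 - 19 = 4 - 38 ≡ 27; y = λ·(19 - 27) - 19 ≡ 26. → (27, 26)

(27, 26)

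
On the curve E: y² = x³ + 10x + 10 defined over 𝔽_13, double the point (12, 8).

tangent at (12, 8): λ = (3·12² + 10)/(2·8) ≡ 0/3. 3⁻¹ ≡ 9 (mod 13), so λ ≡ 0·9 ≡ 0.
  x = λ² - 12 - 12 = 0 - 24 ≡ 2; y = λ·(12 - 2) - 8 ≡ 5. → (2, 5)

(2, 5)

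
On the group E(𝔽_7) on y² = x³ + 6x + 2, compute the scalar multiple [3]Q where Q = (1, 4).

Repeated addition: build up to 3Q.
2Q: tangent at (1, 4): λ = (3·1² + 6)/(2·4) ≡ 2/1. 1⁻¹ ≡ 1 (mod 7), so λ ≡ 2·1 ≡ 2.
  x = λ² - 1 - 1 = 4 - 2 ≡ 2; y = λ·(1 - 2) - 4 ≡ 1. → (2, 1)
3Q: (2, 1) + (1, 4). λ = (4 - 1)/(1 - 2) ≡ 3/6 mod 7. 6⁻¹ ≡ 6 (mod 7), so λ ≡ 4.
  x = λ² - 2 - 1 = 16 - 3 ≡ 6; y = λ·(2 - 6) - 1 ≡ 4. → (6, 4)

(6, 4)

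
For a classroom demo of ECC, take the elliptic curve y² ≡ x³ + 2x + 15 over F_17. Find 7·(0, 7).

(4, 6)

Write P = (0, 7).
Repeated addition: build up to 7P.
2P: tangent at (0, 7): λ = (3·0² + 2)/(2·7) ≡ 2/14. 14⁻¹ ≡ 11 (mod 17) since 14·11 = 154 ≡ 1, so λ ≡ 2·11 ≡ 5.
  x = λ² - 0 - 0 = 25 - 0 ≡ 8; y = λ·(0 - 8) - 7 ≡ 4. → (8, 4)
3P: (8, 4) + (0, 7). λ = (7 - 4)/(0 - 8) ≡ 3/9 mod 17. 9⁻¹ ≡ 2 (mod 17) since 9·2 = 18 ≡ 1, so λ ≡ 6.
  x = λ² - 8 - 0 = 36 - 8 ≡ 11; y = λ·(8 - 11) - 4 ≡ 12. → (11, 12)
4P: (11, 12) + (0, 7). λ = (7 - 12)/(0 - 11) ≡ 12/6 mod 17. 6⁻¹ ≡ 3 (mod 17), so λ ≡ 2.
  x = λ² - 11 - 0 = 4 - 11 ≡ 10; y = λ·(11 - 10) - 12 ≡ 7. → (10, 7)
5P: (10, 7) + (0, 7). λ = (7 - 7)/(0 - 10) ≡ 0/7 mod 17. 7⁻¹ ≡ 5 (mod 17) since 7·5 = 35 ≡ 1, so λ ≡ 0.
  x = λ² - 10 - 0 = 0 - 10 ≡ 7; y = λ·(10 - 7) - 7 ≡ 10. → (7, 10)
6P: (7, 10) + (0, 7). λ = (7 - 10)/(0 - 7) ≡ 14/10 mod 17. 10⁻¹ ≡ 12 (mod 17), so λ ≡ 15.
  x = λ² - 7 - 0 = 225 - 7 ≡ 14; y = λ·(7 - 14) - 10 ≡ 4. → (14, 4)
7P: (14, 4) + (0, 7). λ = (7 - 4)/(0 - 14) ≡ 3/3 mod 17. 3⁻¹ ≡ 6 (mod 17) since 3·6 = 18 ≡ 1, so λ ≡ 1.
  x = λ² - 14 - 0 = 1 - 14 ≡ 4; y = λ·(14 - 4) - 4 ≡ 6. → (4, 6)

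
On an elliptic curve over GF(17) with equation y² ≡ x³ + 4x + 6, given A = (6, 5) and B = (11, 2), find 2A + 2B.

First 2A:
Repeated addition: build up to 2A.
2A: tangent at (6, 5): λ = (3·6² + 4)/(2·5) ≡ 10/10. 10⁻¹ ≡ 12 (mod 17), so λ ≡ 10·12 ≡ 1.
  x = λ² - 6 - 6 = 1 - 12 ≡ 6; y = λ·(6 - 6) - 5 ≡ 12. → (6, 12)
2A = (6, 12).
Next 2B:
Repeated addition: build up to 2B.
2B: tangent at (11, 2): λ = (3·11² + 4)/(2·2) ≡ 10/4. 4⁻¹ ≡ 13 (mod 17), so λ ≡ 10·13 ≡ 11.
  x = λ² - 11 - 11 = 121 - 22 ≡ 14; y = λ·(11 - 14) - 2 ≡ 16. → (14, 16)
2B = (14, 16).
Finally 2A + 2B:
(6, 12) + (14, 16). λ = (16 - 12)/(14 - 6) ≡ 4/8 mod 17. 8⁻¹ ≡ 15 (mod 17), so λ ≡ 9.
  x = λ² - 6 - 14 = 81 - 20 ≡ 10; y = λ·(6 - 10) - 12 ≡ 3. → (10, 3)

(10, 3)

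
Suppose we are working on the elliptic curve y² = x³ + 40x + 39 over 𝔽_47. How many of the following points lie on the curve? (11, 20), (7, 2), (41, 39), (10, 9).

2

(11, 20): 20² ≡ 24, rhs ≡ 24 → on.
(7, 2): 2² ≡ 4, rhs ≡ 4 → on.
(41, 39): 39² ≡ 17, rhs ≡ 6 → off.
(10, 9): 9² ≡ 34, rhs ≡ 29 → off.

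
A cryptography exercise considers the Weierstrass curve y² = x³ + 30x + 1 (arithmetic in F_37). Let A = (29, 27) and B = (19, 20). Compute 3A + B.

First 3A:
Repeated addition: build up to 3A.
2A: tangent at (29, 27): λ = (3·29² + 30)/(2·27) ≡ 0/17. 17⁻¹ ≡ 24 (mod 37), so λ ≡ 0·24 ≡ 0.
  x = λ² - 29 - 29 = 0 - 58 ≡ 16; y = λ·(29 - 16) - 27 ≡ 10. → (16, 10)
3A: (16, 10) + (29, 27). λ = (27 - 10)/(29 - 16) ≡ 17/13 mod 37. 13⁻¹ ≡ 20 (mod 37), so λ ≡ 7.
  x = λ² - 16 - 29 = 49 - 45 ≡ 4; y = λ·(16 - 4) - 10 ≡ 0. → (4, 0)
3A = (4, 0).
Finally 3A + B:
(4, 0) + (19, 20). λ = (20 - 0)/(19 - 4) ≡ 20/15 mod 37. 15⁻¹ ≡ 5 (mod 37), so λ ≡ 26.
  x = λ² - 4 - 19 = 676 - 23 ≡ 24; y = λ·(4 - 24) - 0 ≡ 35. → (24, 35)

(24, 35)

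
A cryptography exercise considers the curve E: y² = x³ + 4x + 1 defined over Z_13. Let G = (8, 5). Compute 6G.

Double-and-add on 6 = (110)₂. Start with G = (8, 5) for the leading 1-bit.
double: tangent at (8, 5): λ = (3·8² + 4)/(2·5) ≡ 1/10. 10⁻¹ ≡ 4 (mod 13), so λ ≡ 1·4 ≡ 4.
  x = λ² - 8 - 8 = 16 - 16 ≡ 0; y = λ·(8 - 0) - 5 ≡ 1. → (0, 1)
add G: (0, 1) + (8, 5). λ = (5 - 1)/(8 - 0) ≡ 4/8 mod 13. 8⁻¹ ≡ 5 (mod 13), so λ ≡ 7.
  x = λ² - 0 - 8 = 49 - 8 ≡ 2; y = λ·(0 - 2) - 1 ≡ 11. → (2, 11)
double: tangent at (2, 11): λ = (3·2² + 4)/(2·11) ≡ 3/9. 9⁻¹ ≡ 3 (mod 13), so λ ≡ 3·3 ≡ 9.
  x = λ² - 2 - 2 = 81 - 4 ≡ 12; y = λ·(2 - 12) - 11 ≡ 3. → (12, 3)

(12, 3)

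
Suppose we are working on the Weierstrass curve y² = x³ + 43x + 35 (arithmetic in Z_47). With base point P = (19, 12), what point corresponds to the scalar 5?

(40, 40)

Repeated addition: build up to 5P.
2P: tangent at (19, 12): λ = (3·19² + 43)/(2·12) ≡ 45/24. 24⁻¹ ≡ 2 (mod 47) since 24·2 = 48 ≡ 1, so λ ≡ 45·2 ≡ 43.
  x = λ² - 19 - 19 = 1849 - 38 ≡ 25; y = λ·(19 - 25) - 12 ≡ 12. → (25, 12)
3P: (25, 12) + (19, 12). λ = (12 - 12)/(19 - 25) ≡ 0/41 mod 47. 41⁻¹ ≡ 39 (mod 47), so λ ≡ 0.
  x = λ² - 25 - 19 = 0 - 44 ≡ 3; y = λ·(25 - 3) - 12 ≡ 35. → (3, 35)
4P: (3, 35) + (19, 12). λ = (12 - 35)/(19 - 3) ≡ 24/16 mod 47. 16⁻¹ ≡ 3 (mod 47), so λ ≡ 25.
  x = λ² - 3 - 19 = 625 - 22 ≡ 39; y = λ·(3 - 39) - 35 ≡ 5. → (39, 5)
5P: (39, 5) + (19, 12). λ = (12 - 5)/(19 - 39) ≡ 7/27 mod 47. 27⁻¹ ≡ 7 (mod 47), so λ ≡ 2.
  x = λ² - 39 - 19 = 4 - 58 ≡ 40; y = λ·(39 - 40) - 5 ≡ 40. → (40, 40)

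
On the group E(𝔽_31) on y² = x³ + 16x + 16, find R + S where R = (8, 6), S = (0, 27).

(11, 29)

(8, 6) + (0, 27). λ = (27 - 6)/(0 - 8) ≡ 21/23 mod 31. 23⁻¹ ≡ 27 (mod 31) since 23·27 = 621 ≡ 1, so λ ≡ 9.
  x = λ² - 8 - 0 = 81 - 8 ≡ 11; y = λ·(8 - 11) - 6 ≡ 29. → (11, 29)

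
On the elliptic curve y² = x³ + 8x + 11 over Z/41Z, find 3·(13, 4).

(36, 25)

Write G = (13, 4).
Repeated addition: build up to 3G.
2G: tangent at (13, 4): λ = (3·13² + 8)/(2·4) ≡ 23/8. 8⁻¹ ≡ 36 (mod 41), so λ ≡ 23·36 ≡ 8.
  x = λ² - 13 - 13 = 64 - 26 ≡ 38; y = λ·(13 - 38) - 4 ≡ 1. → (38, 1)
3G: (38, 1) + (13, 4). λ = (4 - 1)/(13 - 38) ≡ 3/16 mod 41. 16⁻¹ ≡ 18 (mod 41), so λ ≡ 13.
  x = λ² - 38 - 13 = 169 - 51 ≡ 36; y = λ·(38 - 36) - 1 ≡ 25. → (36, 25)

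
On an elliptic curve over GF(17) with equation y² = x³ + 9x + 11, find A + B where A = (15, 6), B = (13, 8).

(15, 6) + (13, 8). λ = (8 - 6)/(13 - 15) ≡ 2/15 mod 17. 15⁻¹ ≡ 8 (mod 17), so λ ≡ 16.
  x = λ² - 15 - 13 = 256 - 28 ≡ 7; y = λ·(15 - 7) - 6 ≡ 3. → (7, 3)

(7, 3)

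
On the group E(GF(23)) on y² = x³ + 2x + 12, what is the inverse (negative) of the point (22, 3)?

(22, 20)

-(22, 3) = (22, -3 mod 23) = (22, 20).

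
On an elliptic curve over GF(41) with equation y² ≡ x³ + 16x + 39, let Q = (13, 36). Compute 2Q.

tangent at (13, 36): λ = (3·13² + 16)/(2·36) ≡ 31/31. 31⁻¹ ≡ 4 (mod 41) since 31·4 = 124 ≡ 1, so λ ≡ 31·4 ≡ 1.
  x = λ² - 13 - 13 = 1 - 26 ≡ 16; y = λ·(13 - 16) - 36 ≡ 2. → (16, 2)

(16, 2)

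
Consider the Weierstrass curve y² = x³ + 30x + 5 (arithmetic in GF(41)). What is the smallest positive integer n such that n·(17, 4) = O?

2P: tangent at (17, 4): λ = (3·17² + 30)/(2·4) ≡ 36/8. 8⁻¹ ≡ 36 (mod 41), so λ ≡ 36·36 ≡ 25.
  x = λ² - 17 - 17 = 625 - 34 ≡ 17; y = λ·(17 - 17) - 4 ≡ 37. → (17, 37)
3P: (17, 37) + (17, 4): same x and y₁ ≡ -y₂, so the sum is O.
3P = O, so the order is 3.

3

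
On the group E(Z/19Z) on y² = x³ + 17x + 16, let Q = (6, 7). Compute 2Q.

(5, 6)

tangent at (6, 7): λ = (3·6² + 17)/(2·7) ≡ 11/14. 14⁻¹ ≡ 15 (mod 19) since 14·15 = 210 ≡ 1, so λ ≡ 11·15 ≡ 13.
  x = λ² - 6 - 6 = 169 - 12 ≡ 5; y = λ·(6 - 5) - 7 ≡ 6. → (5, 6)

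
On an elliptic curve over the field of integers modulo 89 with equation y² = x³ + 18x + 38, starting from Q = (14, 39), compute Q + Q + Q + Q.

(15, 37)

Double-and-add on 4 = (100)₂. Start with Q = (14, 39) for the leading 1-bit.
double: tangent at (14, 39): λ = (3·14² + 18)/(2·39) ≡ 72/78. 78⁻¹ ≡ 8 (mod 89), so λ ≡ 72·8 ≡ 42.
  x = λ² - 14 - 14 = 1764 - 28 ≡ 45; y = λ·(14 - 45) - 39 ≡ 83. → (45, 83)
double: tangent at (45, 83): λ = (3·45² + 18)/(2·83) ≡ 41/77. 77⁻¹ ≡ 37 (mod 89) since 77·37 = 2849 ≡ 1, so λ ≡ 41·37 ≡ 4.
  x = λ² - 45 - 45 = 16 - 90 ≡ 15; y = λ·(45 - 15) - 83 ≡ 37. → (15, 37)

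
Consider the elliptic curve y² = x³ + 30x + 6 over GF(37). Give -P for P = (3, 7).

(3, 30)

-(3, 7) = (3, -7 mod 37) = (3, 30).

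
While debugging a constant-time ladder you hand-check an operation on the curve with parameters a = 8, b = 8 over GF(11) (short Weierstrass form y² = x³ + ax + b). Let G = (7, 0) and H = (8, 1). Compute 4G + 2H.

(7, 0)

First 4G:
Double-and-add on 4 = (100)₂. Start with G = (7, 0) for the leading 1-bit.
double: (7, 0) + (7, 0): same x and y₁ ≡ -y₂, so the sum is ∞.
double: ∞ + ∞ = ∞ (identity).
4G = ∞.
Next 2H:
Repeated addition: build up to 2H.
2H: tangent at (8, 1): λ = (3·8² + 8)/(2·1) ≡ 2/2. 2⁻¹ ≡ 6 (mod 11) since 2·6 = 12 ≡ 1, so λ ≡ 2·6 ≡ 1.
  x = λ² - 8 - 8 = 1 - 16 ≡ 7; y = λ·(8 - 7) - 1 ≡ 0. → (7, 0)
2H = (7, 0).
Finally 4G + 2H:
∞ + (7, 0) = (7, 0) (identity).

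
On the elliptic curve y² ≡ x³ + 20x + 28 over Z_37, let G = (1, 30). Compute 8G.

Repeated addition: build up to 8G.
2G: tangent at (1, 30): λ = (3·1² + 20)/(2·30) ≡ 23/23. 23⁻¹ ≡ 29 (mod 37), so λ ≡ 23·29 ≡ 1.
  x = λ² - 1 - 1 = 1 - 2 ≡ 36; y = λ·(1 - 36) - 30 ≡ 9. → (36, 9)
3G: (36, 9) + (1, 30). λ = (30 - 9)/(1 - 36) ≡ 21/2 mod 37. 2⁻¹ ≡ 19 (mod 37), so λ ≡ 29.
  x = λ² - 36 - 1 = 841 - 37 ≡ 27; y = λ·(36 - 27) - 9 ≡ 30. → (27, 30)
4G: (27, 30) + (1, 30). λ = (30 - 30)/(1 - 27) ≡ 0/11 mod 37. 11⁻¹ ≡ 27 (mod 37), so λ ≡ 0.
  x = λ² - 27 - 1 = 0 - 28 ≡ 9; y = λ·(27 - 9) - 30 ≡ 7. → (9, 7)
5G: (9, 7) + (1, 30). λ = (30 - 7)/(1 - 9) ≡ 23/29 mod 37. 29⁻¹ ≡ 23 (mod 37) since 29·23 = 667 ≡ 1, so λ ≡ 11.
  x = λ² - 9 - 1 = 121 - 10 ≡ 0; y = λ·(9 - 0) - 7 ≡ 18. → (0, 18)
6G: (0, 18) + (1, 30). λ = (30 - 18)/(1 - 0) ≡ 12/1 mod 37. 1⁻¹ ≡ 1 (mod 37), so λ ≡ 12.
  x = λ² - 0 - 1 = 144 - 1 ≡ 32; y = λ·(0 - 32) - 18 ≡ 5. → (32, 5)
7G: (32, 5) + (1, 30). λ = (30 - 5)/(1 - 32) ≡ 25/6 mod 37. 6⁻¹ ≡ 31 (mod 37), so λ ≡ 35.
  x = λ² - 32 - 1 = 1225 - 33 ≡ 8; y = λ·(32 - 8) - 5 ≡ 21. → (8, 21)
8G: (8, 21) + (1, 30). λ = (30 - 21)/(1 - 8) ≡ 9/30 mod 37. 30⁻¹ ≡ 21 (mod 37), so λ ≡ 4.
  x = λ² - 8 - 1 = 16 - 9 ≡ 7; y = λ·(8 - 7) - 21 ≡ 20. → (7, 20)

(7, 20)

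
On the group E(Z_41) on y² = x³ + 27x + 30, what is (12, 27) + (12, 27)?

tangent at (12, 27): λ = (3·12² + 27)/(2·27) ≡ 8/13. 13⁻¹ ≡ 19 (mod 41), so λ ≡ 8·19 ≡ 29.
  x = λ² - 12 - 12 = 841 - 24 ≡ 38; y = λ·(12 - 38) - 27 ≡ 39. → (38, 39)

(38, 39)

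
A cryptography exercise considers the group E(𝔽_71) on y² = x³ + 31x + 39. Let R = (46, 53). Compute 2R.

tangent at (46, 53): λ = (3·46² + 31)/(2·53) ≡ 60/35. 35⁻¹ ≡ 69 (mod 71) since 35·69 = 2415 ≡ 1, so λ ≡ 60·69 ≡ 22.
  x = λ² - 46 - 46 = 484 - 92 ≡ 37; y = λ·(46 - 37) - 53 ≡ 3. → (37, 3)

(37, 3)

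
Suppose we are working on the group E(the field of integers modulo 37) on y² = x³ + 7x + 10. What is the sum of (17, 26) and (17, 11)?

The two points share x = 17 and their y-coordinates satisfy 26 + 11 ≡ 0 (mod 37), so they are inverses. Their sum is O.

O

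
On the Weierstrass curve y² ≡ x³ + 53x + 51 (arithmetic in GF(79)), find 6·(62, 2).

Write P = (62, 2).
Double-and-add on 6 = (110)₂. Start with P = (62, 2) for the leading 1-bit.
double: tangent at (62, 2): λ = (3·62² + 53)/(2·2) ≡ 51/4. 4⁻¹ ≡ 20 (mod 79) since 4·20 = 80 ≡ 1, so λ ≡ 51·20 ≡ 72.
  x = λ² - 62 - 62 = 5184 - 124 ≡ 4; y = λ·(62 - 4) - 2 ≡ 66. → (4, 66)
add P: (4, 66) + (62, 2). λ = (2 - 66)/(62 - 4) ≡ 15/58 mod 79. 58⁻¹ ≡ 15 (mod 79) since 58·15 = 870 ≡ 1, so λ ≡ 67.
  x = λ² - 4 - 62 = 4489 - 66 ≡ 78; y = λ·(4 - 78) - 66 ≡ 32. → (78, 32)
double: tangent at (78, 32): λ = (3·78² + 53)/(2·32) ≡ 56/64. 64⁻¹ ≡ 21 (mod 79), so λ ≡ 56·21 ≡ 70.
  x = λ² - 78 - 78 = 4900 - 156 ≡ 4; y = λ·(78 - 4) - 32 ≡ 13. → (4, 13)

(4, 13)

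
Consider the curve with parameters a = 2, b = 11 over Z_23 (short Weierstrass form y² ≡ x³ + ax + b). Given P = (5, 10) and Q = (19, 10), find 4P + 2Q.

First 4P:
Double-and-add on 4 = (100)₂. Start with P = (5, 10) for the leading 1-bit.
double: tangent at (5, 10): λ = (3·5² + 2)/(2·10) ≡ 8/20. 20⁻¹ ≡ 15 (mod 23) since 20·15 = 300 ≡ 1, so λ ≡ 8·15 ≡ 5.
  x = λ² - 5 - 5 = 25 - 10 ≡ 15; y = λ·(5 - 15) - 10 ≡ 9. → (15, 9)
double: tangent at (15, 9): λ = (3·15² + 2)/(2·9) ≡ 10/18. 18⁻¹ ≡ 9 (mod 23) since 18·9 = 162 ≡ 1, so λ ≡ 10·9 ≡ 21.
  x = λ² - 15 - 15 = 441 - 30 ≡ 20; y = λ·(15 - 20) - 9 ≡ 1. → (20, 1)
4P = (20, 1).
Next 2Q:
Repeated addition: build up to 2Q.
2Q: tangent at (19, 10): λ = (3·19² + 2)/(2·10) ≡ 4/20. 20⁻¹ ≡ 15 (mod 23) since 20·15 = 300 ≡ 1, so λ ≡ 4·15 ≡ 14.
  x = λ² - 19 - 19 = 196 - 38 ≡ 20; y = λ·(19 - 20) - 10 ≡ 22. → (20, 22)
2Q = (20, 22).
Finally 4P + 2Q:
(20, 1) + (20, 22): same x and y₁ ≡ -y₂, so the sum is O.

O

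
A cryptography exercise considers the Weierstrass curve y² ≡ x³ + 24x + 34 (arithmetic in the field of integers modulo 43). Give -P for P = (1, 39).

-(1, 39) = (1, -39 mod 43) = (1, 4).

(1, 4)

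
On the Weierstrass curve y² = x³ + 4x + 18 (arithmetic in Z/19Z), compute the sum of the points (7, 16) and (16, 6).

(7, 16) + (16, 6). λ = (6 - 16)/(16 - 7) ≡ 9/9 mod 19. 9⁻¹ ≡ 17 (mod 19), so λ ≡ 1.
  x = λ² - 7 - 16 = 1 - 23 ≡ 16; y = λ·(7 - 16) - 16 ≡ 13. → (16, 13)

(16, 13)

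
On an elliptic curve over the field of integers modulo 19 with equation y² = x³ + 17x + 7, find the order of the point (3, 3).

2P: tangent at (3, 3): λ = (3·3² + 17)/(2·3) ≡ 6/6. 6⁻¹ ≡ 16 (mod 19), so λ ≡ 6·16 ≡ 1.
  x = λ² - 3 - 3 = 1 - 6 ≡ 14; y = λ·(3 - 14) - 3 ≡ 5. → (14, 5)
3P: (14, 5) + (3, 3). λ = (3 - 5)/(3 - 14) ≡ 17/8 mod 19. 8⁻¹ ≡ 12 (mod 19) since 8·12 = 96 ≡ 1, so λ ≡ 14.
  x = λ² - 14 - 3 = 196 - 17 ≡ 8; y = λ·(14 - 8) - 5 ≡ 3. → (8, 3)
4P: (8, 3) + (3, 3). λ = (3 - 3)/(3 - 8) ≡ 0/14 mod 19. 14⁻¹ ≡ 15 (mod 19) since 14·15 = 210 ≡ 1, so λ ≡ 0.
  x = λ² - 8 - 3 = 0 - 11 ≡ 8; y = λ·(8 - 8) - 3 ≡ 16. → (8, 16)
5P: (8, 16) + (3, 3). λ = (3 - 16)/(3 - 8) ≡ 6/14 mod 19. 14⁻¹ ≡ 15 (mod 19), so λ ≡ 14.
  x = λ² - 8 - 3 = 196 - 11 ≡ 14; y = λ·(8 - 14) - 16 ≡ 14. → (14, 14)
6P: (14, 14) + (3, 3). λ = (3 - 14)/(3 - 14) ≡ 8/8 mod 19. 8⁻¹ ≡ 12 (mod 19), so λ ≡ 1.
  x = λ² - 14 - 3 = 1 - 17 ≡ 3; y = λ·(14 - 3) - 14 ≡ 16. → (3, 16)
7P: (3, 16) + (3, 3): same x and y₁ ≡ -y₂, so the sum is the point at infinity.
7P = the point at infinity, so the order is 7.

7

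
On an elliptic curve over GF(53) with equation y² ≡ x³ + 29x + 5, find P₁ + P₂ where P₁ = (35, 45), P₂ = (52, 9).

(35, 45) + (52, 9). λ = (9 - 45)/(52 - 35) ≡ 17/17 mod 53. 17⁻¹ ≡ 25 (mod 53), so λ ≡ 1.
  x = λ² - 35 - 52 = 1 - 87 ≡ 20; y = λ·(35 - 20) - 45 ≡ 23. → (20, 23)

(20, 23)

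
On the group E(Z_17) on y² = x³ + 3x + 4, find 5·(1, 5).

(12, 0)

Write G = (1, 5).
Double-and-add on 5 = (101)₂. Start with G = (1, 5) for the leading 1-bit.
double: tangent at (1, 5): λ = (3·1² + 3)/(2·5) ≡ 6/10. 10⁻¹ ≡ 12 (mod 17), so λ ≡ 6·12 ≡ 4.
  x = λ² - 1 - 1 = 16 - 2 ≡ 14; y = λ·(1 - 14) - 5 ≡ 11. → (14, 11)
double: tangent at (14, 11): λ = (3·14² + 3)/(2·11) ≡ 13/5. 5⁻¹ ≡ 7 (mod 17), so λ ≡ 13·7 ≡ 6.
  x = λ² - 14 - 14 = 36 - 28 ≡ 8; y = λ·(14 - 8) - 11 ≡ 8. → (8, 8)
add G: (8, 8) + (1, 5). λ = (5 - 8)/(1 - 8) ≡ 14/10 mod 17. 10⁻¹ ≡ 12 (mod 17), so λ ≡ 15.
  x = λ² - 8 - 1 = 225 - 9 ≡ 12; y = λ·(8 - 12) - 8 ≡ 0. → (12, 0)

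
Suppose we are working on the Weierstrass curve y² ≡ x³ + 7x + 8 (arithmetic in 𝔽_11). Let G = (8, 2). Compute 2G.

(4, 10)

tangent at (8, 2): λ = (3·8² + 7)/(2·2) ≡ 1/4. 4⁻¹ ≡ 3 (mod 11), so λ ≡ 1·3 ≡ 3.
  x = λ² - 8 - 8 = 9 - 16 ≡ 4; y = λ·(8 - 4) - 2 ≡ 10. → (4, 10)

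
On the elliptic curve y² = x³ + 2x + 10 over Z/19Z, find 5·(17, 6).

Write P = (17, 6).
Double-and-add on 5 = (101)₂. Start with P = (17, 6) for the leading 1-bit.
double: tangent at (17, 6): λ = (3·17² + 2)/(2·6) ≡ 14/12. 12⁻¹ ≡ 8 (mod 19), so λ ≡ 14·8 ≡ 17.
  x = λ² - 17 - 17 = 289 - 34 ≡ 8; y = λ·(17 - 8) - 6 ≡ 14. → (8, 14)
double: tangent at (8, 14): λ = (3·8² + 2)/(2·14) ≡ 4/9. 9⁻¹ ≡ 17 (mod 19) since 9·17 = 153 ≡ 1, so λ ≡ 4·17 ≡ 11.
  x = λ² - 8 - 8 = 121 - 16 ≡ 10; y = λ·(8 - 10) - 14 ≡ 2. → (10, 2)
add P: (10, 2) + (17, 6). λ = (6 - 2)/(17 - 10) ≡ 4/7 mod 19. 7⁻¹ ≡ 11 (mod 19), so λ ≡ 6.
  x = λ² - 10 - 17 = 36 - 27 ≡ 9; y = λ·(10 - 9) - 2 ≡ 4. → (9, 4)

(9, 4)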